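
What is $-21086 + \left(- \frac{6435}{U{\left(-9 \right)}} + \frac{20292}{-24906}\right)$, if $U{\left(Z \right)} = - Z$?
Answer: $- \frac{90499333}{4151} \approx -21802.0$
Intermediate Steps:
$-21086 + \left(- \frac{6435}{U{\left(-9 \right)}} + \frac{20292}{-24906}\right) = -21086 + \left(- \frac{6435}{\left(-1\right) \left(-9\right)} + \frac{20292}{-24906}\right) = -21086 + \left(- \frac{6435}{9} + 20292 \left(- \frac{1}{24906}\right)\right) = -21086 - \frac{2971347}{4151} = - \frac{90499333}{4151}$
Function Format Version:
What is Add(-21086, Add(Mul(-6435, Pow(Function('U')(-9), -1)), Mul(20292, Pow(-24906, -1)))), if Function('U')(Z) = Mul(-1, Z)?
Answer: Rational(-90499333, 4151) ≈ -21802.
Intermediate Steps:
Add(-21086, Add(Mul(-6435, Pow(Function('U')(-9), -1)), Mul(20292, Pow(-24906, -1)))) = Add(-21086, Add(Mul(-6435, Pow(Mul(-1, -9), -1)), Mul(20292, Pow(-24906, -1)))) = Add(-21086, Add(Mul(-6435, Pow(9, -1)), Mul(20292, Rational(-1, 24906)))) = Add(-21086, Add(Mul(-6435, Rational(1, 9)), Rational(-3382, 4151))) = Add(-21086, Add(-715, Rational(-3382, 4151))) = Add(-21086, Rational(-2971347, 4151)) = Rational(-90499333, 4151)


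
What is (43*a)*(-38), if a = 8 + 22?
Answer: -49020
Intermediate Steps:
a = 30
(43*a)*(-38) = (43*30)*(-38) = 1290*(-38) = -49020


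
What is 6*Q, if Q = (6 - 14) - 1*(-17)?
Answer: 54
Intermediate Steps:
Q = 9 (Q = -8 + 17 = 9)
6*Q = 6*9 = 54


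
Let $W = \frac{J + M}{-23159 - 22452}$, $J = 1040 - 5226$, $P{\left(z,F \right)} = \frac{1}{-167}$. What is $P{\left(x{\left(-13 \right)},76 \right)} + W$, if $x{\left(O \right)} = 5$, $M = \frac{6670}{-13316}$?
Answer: $\frac{4351233703}{50714232346} \approx 0.085799$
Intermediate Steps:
$M = - \frac{3335}{6658}$ ($M = 6670 \left(- \frac{1}{13316}\right) = - \frac{3335}{6658} \approx -0.5009$)
$P{\left(z,F \right)} = - \frac{1}{167}$
$J = -4186$ ($J = 1040 - 5226 = -4186$)
$W = \frac{27873723}{303678038}$ ($W = \frac{-4186 - \frac{3335}{6658}}{-23159 - 22452} = - \frac{27873723}{6658 \left(-45611\right)} = \left(- \frac{27873723}{6658}\right) \left(- \frac{1}{45611}\right) = \frac{27873723}{303678038} \approx 0.091787$)
$P{\left(x{\left(-13 \right)},76 \right)} + W = - \frac{1}{167} + \frac{27873723}{303678038} = \frac{4351233703}{50714232346}$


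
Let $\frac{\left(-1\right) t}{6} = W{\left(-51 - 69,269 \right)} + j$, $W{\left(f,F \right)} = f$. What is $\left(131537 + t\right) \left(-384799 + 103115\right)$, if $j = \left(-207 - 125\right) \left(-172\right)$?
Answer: $59257018028$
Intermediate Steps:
$j = 57104$ ($j = \left(-332\right) \left(-172\right) = 57104$)
$t = -341904$ ($t = - 6 \left(\left(-51 - 69\right) + 57104\right) = - 6 \left(-120 + 57104\right) = \left(-6\right) 56984 = -341904$)
$\left(131537 + t\right) \left(-384799 + 103115\right) = \left(131537 - 341904\right) \left(-384799 + 103115\right) = \left(-210367\right) \left(-281684\right) = 59257018028$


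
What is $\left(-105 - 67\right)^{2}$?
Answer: $29584$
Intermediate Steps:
$\left(-105 - 67\right)^{2} = \left(-172\right)^{2} = 29584$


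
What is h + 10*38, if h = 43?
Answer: 423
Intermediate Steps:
h + 10*38 = 43 + 10*38 = 43 + 380 = 423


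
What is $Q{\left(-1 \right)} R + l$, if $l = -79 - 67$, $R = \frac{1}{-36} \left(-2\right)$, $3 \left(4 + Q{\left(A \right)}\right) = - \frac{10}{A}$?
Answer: $- \frac{3943}{27} \approx -146.04$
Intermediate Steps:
$Q{\left(A \right)} = -4 - \frac{10}{3 A}$ ($Q{\left(A \right)} = -4 + \frac{\left(-10\right) \frac{1}{A}}{3} = -4 - \frac{10}{3 A}$)
$R = \frac{1}{18}$ ($R = \left(- \frac{1}{36}\right) \left(-2\right) = \frac{1}{18} \approx 0.055556$)
$l = -146$
$Q{\left(-1 \right)} R + l = \left(-4 - \frac{10}{3 \left(-1\right)}\right) \frac{1}{18} - 146 = \left(-4 - - \frac{10}{3}\right) \frac{1}{18} - 146 = \left(-4 + \frac{10}{3}\right) \frac{1}{18} - 146 = \left(- \frac{2}{3}\right) \frac{1}{18} - 146 = - \frac{1}{27} - 146 = - \frac{3943}{27}$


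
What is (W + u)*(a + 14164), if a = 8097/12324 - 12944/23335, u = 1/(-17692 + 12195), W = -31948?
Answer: -1410944742946031249/3118008340 ≈ -4.5251e+8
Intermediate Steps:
u = -1/5497 (u = 1/(-5497) = -1/5497 ≈ -0.00018192)
a = 754401/7373860 (a = 8097*(1/12324) - 12944*1/23335 = 2699/4108 - 12944/23335 = 754401/7373860 ≈ 0.10231)
(W + u)*(a + 14164) = (-31948 - 1/5497)*(754401/7373860 + 14164) = -175618157/5497*104444107441/7373860 = -1410944742946031249/3118008340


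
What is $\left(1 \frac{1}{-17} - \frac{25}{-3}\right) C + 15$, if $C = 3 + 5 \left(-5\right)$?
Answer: $- \frac{8519}{51} \approx -167.04$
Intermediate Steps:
$C = -22$ ($C = 3 - 25 = -22$)
$\left(1 \frac{1}{-17} - \frac{25}{-3}\right) C + 15 = \left(1 \frac{1}{-17} - \frac{25}{-3}\right) \left(-22\right) + 15 = \left(1 \left(- \frac{1}{17}\right) - - \frac{25}{3}\right) \left(-22\right) + 15 = \left(- \frac{1}{17} + \frac{25}{3}\right) \left(-22\right) + 15 = \frac{422}{51} \left(-22\right) + 15 = - \frac{9284}{51} + 15 = - \frac{8519}{51}$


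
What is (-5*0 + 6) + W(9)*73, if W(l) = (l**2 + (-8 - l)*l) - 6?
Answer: -5688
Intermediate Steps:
W(l) = -6 + l**2 + l*(-8 - l) (W(l) = (l**2 + l*(-8 - l)) - 6 = -6 + l**2 + l*(-8 - l))
(-5*0 + 6) + W(9)*73 = (-5*0 + 6) + (-6 - 8*9)*73 = (0 + 6) + (-6 - 72)*73 = 6 - 78*73 = 6 - 5694 = -5688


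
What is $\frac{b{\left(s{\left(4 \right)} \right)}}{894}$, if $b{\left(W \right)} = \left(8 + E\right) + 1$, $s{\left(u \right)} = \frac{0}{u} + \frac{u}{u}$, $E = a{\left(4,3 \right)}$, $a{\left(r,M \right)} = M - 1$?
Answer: $\frac{11}{894} \approx 0.012304$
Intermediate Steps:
$a{\left(r,M \right)} = -1 + M$
$E = 2$ ($E = -1 + 3 = 2$)
$s{\left(u \right)} = 1$ ($s{\left(u \right)} = 0 + 1 = 1$)
$b{\left(W \right)} = 11$ ($b{\left(W \right)} = \left(8 + 2\right) + 1 = 10 + 1 = 11$)
$\frac{b{\left(s{\left(4 \right)} \right)}}{894} = \frac{11}{894}$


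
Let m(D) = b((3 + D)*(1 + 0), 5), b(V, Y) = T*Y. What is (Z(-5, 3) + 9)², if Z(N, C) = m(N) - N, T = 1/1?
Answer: 361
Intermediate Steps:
T = 1
b(V, Y) = Y (b(V, Y) = 1*Y = Y)
m(D) = 5
Z(N, C) = 5 - N
(Z(-5, 3) + 9)² = ((5 - 1*(-5)) + 9)² = ((5 + 5) + 9)² = (10 + 9)² = 19² = 361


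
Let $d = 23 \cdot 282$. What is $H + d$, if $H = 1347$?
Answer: $7833$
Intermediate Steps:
$d = 6486$
$H + d = 1347 + 6486 = 7833$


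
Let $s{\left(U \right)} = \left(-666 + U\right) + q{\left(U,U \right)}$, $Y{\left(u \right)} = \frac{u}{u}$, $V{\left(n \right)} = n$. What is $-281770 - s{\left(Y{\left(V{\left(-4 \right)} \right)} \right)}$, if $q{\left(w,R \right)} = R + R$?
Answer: $-281107$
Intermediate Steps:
$q{\left(w,R \right)} = 2 R$
$Y{\left(u \right)} = 1$
$s{\left(U \right)} = -666 + 3 U$ ($s{\left(U \right)} = \left(-666 + U\right) + 2 U = -666 + 3 U$)
$-281770 - s{\left(Y{\left(V{\left(-4 \right)} \right)} \right)} = -281770 - \left(-666 + 3 \cdot 1\right) = -281770 - \left(-666 + 3\right) = -281770 - -663 = -281770 + 663 = -281107$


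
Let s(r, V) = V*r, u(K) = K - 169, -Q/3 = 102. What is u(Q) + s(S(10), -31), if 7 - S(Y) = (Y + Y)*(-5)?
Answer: -3792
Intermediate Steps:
Q = -306 (Q = -3*102 = -306)
S(Y) = 7 + 10*Y (S(Y) = 7 - (Y + Y)*(-5) = 7 - 2*Y*(-5) = 7 - (-10)*Y = 7 + 10*Y)
u(K) = -169 + K
u(Q) + s(S(10), -31) = (-169 - 306) - 31*(7 + 10*10) = -475 - 31*(7 + 100) = -475 - 31*107 = -475 - 3317 = -3792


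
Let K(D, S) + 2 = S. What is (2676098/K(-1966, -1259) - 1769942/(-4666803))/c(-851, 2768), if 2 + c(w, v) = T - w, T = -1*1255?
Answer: 6243295138916/1194622232349 ≈ 5.2262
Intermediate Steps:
K(D, S) = -2 + S
T = -1255
c(w, v) = -1257 - w (c(w, v) = -2 + (-1255 - w) = -1257 - w)
(2676098/K(-1966, -1259) - 1769942/(-4666803))/c(-851, 2768) = (2676098/(-2 - 1259) - 1769942/(-4666803))/(-1257 - 1*(-851)) = (2676098/(-1261) - 1769942*(-1/4666803))/(-1257 + 851) = (2676098*(-1/1261) + 1769942/4666803)/(-406) = (-2676098/1261 + 1769942/4666803)*(-1/406) = -12486590277832/5884838583*(-1/406) = 6243295138916/1194622232349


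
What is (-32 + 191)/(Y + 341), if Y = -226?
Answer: 159/115 ≈ 1.3826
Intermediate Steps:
(-32 + 191)/(Y + 341) = (-32 + 191)/(-226 + 341) = 159/115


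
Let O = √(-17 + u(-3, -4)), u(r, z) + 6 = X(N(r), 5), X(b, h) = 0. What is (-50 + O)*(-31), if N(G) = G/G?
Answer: 1550 - 31*I*√23 ≈ 1550.0 - 148.67*I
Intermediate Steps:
N(G) = 1
u(r, z) = -6 (u(r, z) = -6 + 0 = -6)
O = I*√23 (O = √(-17 - 6) = √(-23) = I*√23 ≈ 4.7958*I)
(-50 + O)*(-31) = (-50 + I*√23)*(-31) = 1550 - 31*I*√23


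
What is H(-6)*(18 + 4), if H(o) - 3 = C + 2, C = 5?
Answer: 220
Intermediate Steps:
H(o) = 10 (H(o) = 3 + (5 + 2) = 3 + 7 = 10)
H(-6)*(18 + 4) = 10*(18 + 4) = 10*22 = 220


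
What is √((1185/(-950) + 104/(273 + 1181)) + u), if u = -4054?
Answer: I*√77372336969070/138130 ≈ 63.68*I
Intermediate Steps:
√((1185/(-950) + 104/(273 + 1181)) + u) = √((1185/(-950) + 104/(273 + 1181)) - 4054) = √((1185*(-1/950) + 104/1454) - 4054) = √((-237/190 + 104*(1/1454)) - 4054) = √((-237/190 + 52/727) - 4054) = √(-162419/138130 - 4054) = √(-560141439/138130) = I*√77372336969070/138130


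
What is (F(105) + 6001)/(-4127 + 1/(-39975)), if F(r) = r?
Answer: -122043675/82488413 ≈ -1.4795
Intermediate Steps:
(F(105) + 6001)/(-4127 + 1/(-39975)) = (105 + 6001)/(-4127 + 1/(-39975)) = 6106/(-4127 - 1/39975) = 6106/(-164976826/39975) = 6106*(-39975/164976826) = -122043675/82488413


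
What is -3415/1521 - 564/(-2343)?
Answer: -2381167/1187901 ≈ -2.0045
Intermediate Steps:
-3415/1521 - 564/(-2343) = -3415*1/1521 - 564*(-1/2343) = -3415/1521 + 188/781 = -2381167/1187901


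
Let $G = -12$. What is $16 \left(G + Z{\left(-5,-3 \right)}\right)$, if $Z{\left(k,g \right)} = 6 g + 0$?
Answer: $-480$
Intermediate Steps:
$Z{\left(k,g \right)} = 6 g$
$16 \left(G + Z{\left(-5,-3 \right)}\right) = 16 \left(-12 + 6 \left(-3\right)\right) = 16 \left(-12 - 18\right) = 16 \left(-30\right) = -480$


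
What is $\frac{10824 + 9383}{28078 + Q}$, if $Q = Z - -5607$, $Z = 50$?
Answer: $\frac{20207}{33735} \approx 0.59899$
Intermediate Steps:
$Q = 5657$ ($Q = 50 - -5607 = 50 + 5607 = 5657$)
$\frac{10824 + 9383}{28078 + Q} = \frac{10824 + 9383}{28078 + 5657} = \frac{20207}{33735}$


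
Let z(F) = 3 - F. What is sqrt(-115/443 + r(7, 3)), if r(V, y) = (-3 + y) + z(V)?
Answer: I*sqrt(835941)/443 ≈ 2.0639*I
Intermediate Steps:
r(V, y) = y - V (r(V, y) = (-3 + y) + (3 - V) = y - V)
sqrt(-115/443 + r(7, 3)) = sqrt(-115/443 + (3 - 1*7)) = sqrt(-115*1/443 + (3 - 7)) = sqrt(-115/443 - 4) = sqrt(-1887/443) = I*sqrt(835941)/443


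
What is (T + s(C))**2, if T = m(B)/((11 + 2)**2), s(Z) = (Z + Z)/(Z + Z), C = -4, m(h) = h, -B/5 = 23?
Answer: 2916/28561 ≈ 0.10210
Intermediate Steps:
B = -115 (B = -5*23 = -115)
s(Z) = 1 (s(Z) = (2*Z)/((2*Z)) = (2*Z)*(1/(2*Z)) = 1)
T = -115/169 (T = -115/(11 + 2)**2 = -115/(13**2) = -115/169 ≈ -0.68047)
(T + s(C))**2 = (-115/169 + 1)**2 = (54/169)**2 = 2916/28561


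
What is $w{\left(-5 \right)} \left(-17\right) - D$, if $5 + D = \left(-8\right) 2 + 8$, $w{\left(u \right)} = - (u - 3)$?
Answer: $-123$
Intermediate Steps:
$w{\left(u \right)} = 3 - u$ ($w{\left(u \right)} = - (-3 + u) = 3 - u$)
$D = -13$ ($D = -5 + \left(\left(-8\right) 2 + 8\right) = -5 + \left(-16 + 8\right) = -5 - 8 = -13$)
$w{\left(-5 \right)} \left(-17\right) - D = \left(3 - -5\right) \left(-17\right) - -13 = \left(3 + 5\right) \left(-17\right) + 13 = 8 \left(-17\right) + 13 = -136 + 13 = -123$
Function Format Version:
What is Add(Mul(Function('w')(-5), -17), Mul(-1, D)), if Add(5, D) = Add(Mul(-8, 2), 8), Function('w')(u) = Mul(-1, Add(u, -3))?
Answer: -123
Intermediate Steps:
Function('w')(u) = Add(3, Mul(-1, u)) (Function('w')(u) = Mul(-1, Add(-3, u)) = Add(3, Mul(-1, u)))
D = -13 (D = Add(-5, Add(Mul(-8, 2), 8)) = Add(-5, Add(-16, 8)) = Add(-5, -8) = -13)
Add(Mul(Function('w')(-5), -17), Mul(-1, D)) = Add(Mul(Add(3, Mul(-1, -5)), -17), Mul(-1, -13)) = Add(Mul(Add(3, 5), -17), 13) = Add(Mul(8, -17), 13) = Add(-136, 13) = -123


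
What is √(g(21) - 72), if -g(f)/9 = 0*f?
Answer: 6*I*√2 ≈ 8.4853*I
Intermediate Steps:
g(f) = 0 (g(f) = -0*f = -9*0 = 0)
√(g(21) - 72) = √(0 - 72) = √(-72) = 6*I*√2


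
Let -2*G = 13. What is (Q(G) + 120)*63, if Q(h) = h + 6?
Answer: 15057/2 ≈ 7528.5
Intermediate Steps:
G = -13/2 (G = -1/2*13 = -13/2 ≈ -6.5000)
Q(h) = 6 + h
(Q(G) + 120)*63 = ((6 - 13/2) + 120)*63 = (-1/2 + 120)*63 = (239/2)*63 = 15057/2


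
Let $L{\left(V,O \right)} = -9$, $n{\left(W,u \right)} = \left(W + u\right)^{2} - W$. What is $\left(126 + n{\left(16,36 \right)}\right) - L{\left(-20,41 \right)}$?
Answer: $2823$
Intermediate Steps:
$\left(126 + n{\left(16,36 \right)}\right) - L{\left(-20,41 \right)} = \left(126 + \left(\left(16 + 36\right)^{2} - 16\right)\right) - -9 = \left(126 - \left(16 - 52^{2}\right)\right) + 9 = \left(126 + \left(2704 - 16\right)\right) + 9 = \left(126 + 2688\right) + 9 = 2814 + 9 = 2823$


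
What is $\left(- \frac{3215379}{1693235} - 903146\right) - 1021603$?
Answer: $- \frac{3259055588394}{1693235} \approx -1.9248 \cdot 10^{6}$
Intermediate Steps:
$\left(- \frac{3215379}{1693235} - 903146\right) - 1021603 = - \frac{1529241632689}{1693235} - 1021603 = - \frac{3259055588394}{1693235}$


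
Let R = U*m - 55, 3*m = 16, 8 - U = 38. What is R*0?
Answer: 0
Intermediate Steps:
U = -30 (U = 8 - 1*38 = 8 - 38 = -30)
m = 16/3 (m = (⅓)*16 = 16/3 ≈ 5.3333)
R = -215 (R = -30*16/3 - 55 = -160 - 55 = -215)
R*0 = -215*0 = 0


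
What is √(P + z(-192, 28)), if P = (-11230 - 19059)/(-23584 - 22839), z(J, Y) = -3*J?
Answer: √1242740785351/46423 ≈ 24.014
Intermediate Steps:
P = 30289/46423 (P = -30289/(-46423) = -30289*(-1/46423) = 30289/46423 ≈ 0.65246)
√(P + z(-192, 28)) = √(30289/46423 - 3*(-192)) = √(30289/46423 + 576) = √(26769937/46423) = √1242740785351/46423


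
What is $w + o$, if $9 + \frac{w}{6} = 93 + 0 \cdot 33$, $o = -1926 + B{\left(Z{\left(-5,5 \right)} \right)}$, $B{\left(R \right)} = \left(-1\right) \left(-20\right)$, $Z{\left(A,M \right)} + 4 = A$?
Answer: $-1402$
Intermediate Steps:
$Z{\left(A,M \right)} = -4 + A$
$B{\left(R \right)} = 20$
$o = -1906$ ($o = -1926 + 20 = -1906$)
$w = 504$ ($w = -54 + 6 \left(93 + 0 \cdot 33\right) = -54 + 6 \left(93 + 0\right) = -54 + 6 \cdot 93 = -54 + 558 = 504$)
$w + o = 504 - 1906 = -1402$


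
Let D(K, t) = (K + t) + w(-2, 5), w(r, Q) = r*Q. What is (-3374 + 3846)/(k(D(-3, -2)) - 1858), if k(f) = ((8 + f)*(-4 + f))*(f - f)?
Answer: -236/929 ≈ -0.25404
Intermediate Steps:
w(r, Q) = Q*r
D(K, t) = -10 + K + t (D(K, t) = (K + t) + 5*(-2) = (K + t) - 10 = -10 + K + t)
k(f) = 0 (k(f) = ((-4 + f)*(8 + f))*0 = 0)
(-3374 + 3846)/(k(D(-3, -2)) - 1858) = (-3374 + 3846)/(0 - 1858) = 472/(-1858) = 472*(-1/1858) = -236/929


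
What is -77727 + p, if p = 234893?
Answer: 157166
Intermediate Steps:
-77727 + p = -77727 + 234893 = 157166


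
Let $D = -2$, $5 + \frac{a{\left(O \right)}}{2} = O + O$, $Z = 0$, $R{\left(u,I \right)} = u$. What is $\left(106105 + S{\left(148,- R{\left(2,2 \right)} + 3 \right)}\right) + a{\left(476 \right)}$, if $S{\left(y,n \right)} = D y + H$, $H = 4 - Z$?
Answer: $107707$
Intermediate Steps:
$a{\left(O \right)} = -10 + 4 O$ ($a{\left(O \right)} = -10 + 2 \left(O + O\right) = -10 + 2 \cdot 2 O = -10 + 4 O$)
$H = 4$ ($H = 4 - 0 = 4 + 0 = 4$)
$S{\left(y,n \right)} = 4 - 2 y$ ($S{\left(y,n \right)} = - 2 y + 4 = 4 - 2 y$)
$\left(106105 + S{\left(148,- R{\left(2,2 \right)} + 3 \right)}\right) + a{\left(476 \right)} = \left(106105 + \left(4 - 296\right)\right) + \left(-10 + 4 \cdot 476\right) = \left(106105 + \left(4 - 296\right)\right) + \left(-10 + 1904\right) = \left(106105 - 292\right) + 1894 = 105813 + 1894 = 107707$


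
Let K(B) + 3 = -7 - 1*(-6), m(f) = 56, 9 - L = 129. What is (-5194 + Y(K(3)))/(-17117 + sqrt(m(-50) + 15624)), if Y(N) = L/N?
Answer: 88392188/292976009 + 289184*sqrt(5)/292976009 ≈ 0.30391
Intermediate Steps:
L = -120 (L = 9 - 1*129 = 9 - 129 = -120)
K(B) = -4 (K(B) = -3 + (-7 - 1*(-6)) = -3 + (-7 + 6) = -3 - 1 = -4)
Y(N) = -120/N
(-5194 + Y(K(3)))/(-17117 + sqrt(m(-50) + 15624)) = (-5194 - 120/(-4))/(-17117 + sqrt(56 + 15624)) = (-5194 - 120*(-1/4))/(-17117 + sqrt(15680)) = (-5194 + 30)/(-17117 + 56*sqrt(5)) = -5164/(-17117 + 56*sqrt(5))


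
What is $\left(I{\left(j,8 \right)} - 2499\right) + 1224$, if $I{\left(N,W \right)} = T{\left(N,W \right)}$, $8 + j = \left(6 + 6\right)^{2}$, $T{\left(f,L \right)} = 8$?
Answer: $-1267$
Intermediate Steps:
$j = 136$ ($j = -8 + \left(6 + 6\right)^{2} = -8 + 12^{2} = -8 + 144 = 136$)
$I{\left(N,W \right)} = 8$
$\left(I{\left(j,8 \right)} - 2499\right) + 1224 = \left(8 - 2499\right) + 1224 = -2491 + 1224 = -1267$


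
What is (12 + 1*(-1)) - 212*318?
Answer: -67405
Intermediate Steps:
(12 + 1*(-1)) - 212*318 = (12 - 1) - 67416 = 11 - 67416 = -67405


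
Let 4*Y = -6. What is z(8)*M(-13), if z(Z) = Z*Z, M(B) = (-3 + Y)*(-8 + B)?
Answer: 6048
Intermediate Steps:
Y = -3/2 (Y = (¼)*(-6) = -3/2 ≈ -1.5000)
M(B) = 36 - 9*B/2 (M(B) = (-3 - 3/2)*(-8 + B) = -9*(-8 + B)/2 = 36 - 9*B/2)
z(Z) = Z²
z(8)*M(-13) = 8²*(36 - 9/2*(-13)) = 64*(36 + 117/2) = 64*(189/2) = 6048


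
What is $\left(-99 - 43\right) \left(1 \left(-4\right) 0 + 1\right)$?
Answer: $-142$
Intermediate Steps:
$\left(-99 - 43\right) \left(1 \left(-4\right) 0 + 1\right) = - 142 \left(\left(-4\right) 0 + 1\right) = - 142 \left(0 + 1\right) = \left(-142\right) 1 = -142$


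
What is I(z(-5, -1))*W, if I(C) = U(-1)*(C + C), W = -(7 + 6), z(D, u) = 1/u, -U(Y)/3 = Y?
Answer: 78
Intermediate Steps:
U(Y) = -3*Y
W = -13 (W = -1*13 = -13)
I(C) = 6*C (I(C) = (-3*(-1))*(C + C) = 3*(2*C) = 6*C)
I(z(-5, -1))*W = (6/(-1))*(-13) = (6*(-1))*(-13) = -6*(-13) = 78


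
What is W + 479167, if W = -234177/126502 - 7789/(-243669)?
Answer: 14770082620895611/30824615838 ≈ 4.7917e+5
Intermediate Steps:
W = -56076351335/30824615838 (W = -234177*1/126502 - 7789*(-1/243669) = -234177/126502 + 7789/243669 = -56076351335/30824615838 ≈ -1.8192)
W + 479167 = -56076351335/30824615838 + 479167 = 14770082620895611/30824615838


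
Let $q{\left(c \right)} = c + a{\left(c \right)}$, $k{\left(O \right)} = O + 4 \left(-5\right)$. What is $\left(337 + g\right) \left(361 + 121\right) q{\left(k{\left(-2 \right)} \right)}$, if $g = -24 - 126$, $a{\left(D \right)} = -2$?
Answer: $-2163216$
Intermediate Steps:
$g = -150$
$k{\left(O \right)} = -20 + O$ ($k{\left(O \right)} = O - 20 = -20 + O$)
$q{\left(c \right)} = -2 + c$ ($q{\left(c \right)} = c - 2 = -2 + c$)
$\left(337 + g\right) \left(361 + 121\right) q{\left(k{\left(-2 \right)} \right)} = \left(337 - 150\right) \left(361 + 121\right) \left(-2 - 22\right) = 187 \cdot 482 \left(-2 - 22\right) = 90134 \left(-24\right) = -2163216$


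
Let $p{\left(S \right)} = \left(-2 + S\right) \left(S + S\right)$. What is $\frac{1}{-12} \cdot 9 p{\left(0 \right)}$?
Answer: $0$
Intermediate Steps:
$p{\left(S \right)} = 2 S \left(-2 + S\right)$ ($p{\left(S \right)} = \left(-2 + S\right) 2 S = 2 S \left(-2 + S\right)$)
$\frac{1}{-12} \cdot 9 p{\left(0 \right)} = \frac{1}{-12} \cdot 9 \cdot 2 \cdot 0 \left(-2 + 0\right) = \left(- \frac{1}{12}\right) 9 \cdot 2 \cdot 0 \left(-2\right) = \left(- \frac{3}{4}\right) 0 = 0$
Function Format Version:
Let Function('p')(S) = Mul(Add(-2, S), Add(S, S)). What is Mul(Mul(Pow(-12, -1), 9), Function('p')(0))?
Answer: 0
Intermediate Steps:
Function('p')(S) = Mul(2, S, Add(-2, S)) (Function('p')(S) = Mul(Add(-2, S), Mul(2, S)) = Mul(2, S, Add(-2, S)))
Mul(Mul(Pow(-12, -1), 9), Function('p')(0)) = Mul(Mul(Pow(-12, -1), 9), Mul(2, 0, Add(-2, 0))) = Mul(Mul(Rational(-1, 12), 9), Mul(2, 0, -2)) = Mul(Rational(-3, 4), 0) = 0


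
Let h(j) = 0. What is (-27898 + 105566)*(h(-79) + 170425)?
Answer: 13236568900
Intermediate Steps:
(-27898 + 105566)*(h(-79) + 170425) = (-27898 + 105566)*(0 + 170425) = 77668*170425 = 13236568900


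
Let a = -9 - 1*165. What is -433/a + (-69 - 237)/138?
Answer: 1085/4002 ≈ 0.27111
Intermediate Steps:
a = -174 (a = -9 - 165 = -174)
-433/a + (-69 - 237)/138 = -433/(-174) + (-69 - 237)/138 = -433*(-1/174) - 306*1/138 = 433/174 - 51/23 = 1085/4002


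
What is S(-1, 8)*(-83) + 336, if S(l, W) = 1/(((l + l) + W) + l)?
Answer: 1597/5 ≈ 319.40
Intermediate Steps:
S(l, W) = 1/(W + 3*l) (S(l, W) = 1/((2*l + W) + l) = 1/((W + 2*l) + l) = 1/(W + 3*l))
S(-1, 8)*(-83) + 336 = -83/(8 + 3*(-1)) + 336 = -83/(8 - 3) + 336 = -83/5 + 336 = 1597/5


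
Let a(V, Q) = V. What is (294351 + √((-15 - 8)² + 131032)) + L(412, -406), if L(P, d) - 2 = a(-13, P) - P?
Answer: 293928 + √131561 ≈ 2.9429e+5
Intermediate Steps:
L(P, d) = -11 - P (L(P, d) = 2 + (-13 - P) = -11 - P)
(294351 + √((-15 - 8)² + 131032)) + L(412, -406) = (294351 + √((-15 - 8)² + 131032)) + (-11 - 1*412) = (294351 + √((-23)² + 131032)) + (-11 - 412) = (294351 + √(529 + 131032)) - 423 = (294351 + √131561) - 423 = 293928 + √131561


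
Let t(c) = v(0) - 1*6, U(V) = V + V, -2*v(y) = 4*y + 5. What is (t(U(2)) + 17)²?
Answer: 289/4 ≈ 72.250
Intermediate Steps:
v(y) = -5/2 - 2*y (v(y) = -(4*y + 5)/2 = -(5 + 4*y)/2 = -5/2 - 2*y)
U(V) = 2*V
t(c) = -17/2 (t(c) = (-5/2 - 2*0) - 1*6 = (-5/2 + 0) - 6 = -5/2 - 6 = -17/2)
(t(U(2)) + 17)² = (-17/2 + 17)² = (17/2)² = 289/4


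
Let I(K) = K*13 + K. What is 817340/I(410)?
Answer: 40867/287 ≈ 142.39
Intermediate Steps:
I(K) = 14*K (I(K) = 13*K + K = 14*K)
817340/I(410) = 817340/((14*410)) = 817340/5740 = 817340*(1/5740) = 40867/287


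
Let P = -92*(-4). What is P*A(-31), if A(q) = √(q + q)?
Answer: 368*I*√62 ≈ 2897.6*I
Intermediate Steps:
A(q) = √2*√q (A(q) = √(2*q) = √2*√q)
P = 368
P*A(-31) = 368*(√2*√(-31)) = 368*(√2*(I*√31)) = 368*(I*√62) = 368*I*√62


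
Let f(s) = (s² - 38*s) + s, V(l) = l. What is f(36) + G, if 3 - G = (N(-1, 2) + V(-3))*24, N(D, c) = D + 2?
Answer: 15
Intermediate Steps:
f(s) = s² - 37*s
N(D, c) = 2 + D
G = 51 (G = 3 - ((2 - 1) - 3)*24 = 3 - (1 - 3)*24 = 3 - (-2)*24 = 3 - 1*(-48) = 3 + 48 = 51)
f(36) + G = 36*(-37 + 36) + 51 = 36*(-1) + 51 = -36 + 51 = 15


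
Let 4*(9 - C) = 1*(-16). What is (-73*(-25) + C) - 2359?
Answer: -521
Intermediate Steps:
C = 13 (C = 9 - (-16)/4 = 9 - ¼*(-16) = 9 + 4 = 13)
(-73*(-25) + C) - 2359 = (-73*(-25) + 13) - 2359 = (1825 + 13) - 2359 = 1838 - 2359 = -521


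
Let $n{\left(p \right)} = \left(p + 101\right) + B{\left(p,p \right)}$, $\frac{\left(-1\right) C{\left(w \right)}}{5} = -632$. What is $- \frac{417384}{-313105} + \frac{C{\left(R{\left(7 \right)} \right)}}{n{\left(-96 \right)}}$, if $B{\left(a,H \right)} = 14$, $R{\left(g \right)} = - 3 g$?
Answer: $\frac{997342096}{5948995} \approx 167.65$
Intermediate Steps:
$C{\left(w \right)} = 3160$ ($C{\left(w \right)} = \left(-5\right) \left(-632\right) = 3160$)
$n{\left(p \right)} = 115 + p$ ($n{\left(p \right)} = \left(p + 101\right) + 14 = \left(101 + p\right) + 14 = 115 + p$)
$- \frac{417384}{-313105} + \frac{C{\left(R{\left(7 \right)} \right)}}{n{\left(-96 \right)}} = - \frac{417384}{-313105} + \frac{3160}{115 - 96} = \left(-417384\right) \left(- \frac{1}{313105}\right) + \frac{3160}{19} = \frac{417384}{313105} + 3160 \cdot \frac{1}{19} = \frac{417384}{313105} + \frac{3160}{19} = \frac{997342096}{5948995}$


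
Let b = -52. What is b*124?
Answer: -6448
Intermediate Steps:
b*124 = -52*124 = -6448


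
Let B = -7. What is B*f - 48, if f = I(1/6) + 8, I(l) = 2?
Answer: -118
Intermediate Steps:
f = 10 (f = 2 + 8 = 10)
B*f - 48 = -7*10 - 48 = -70 - 48 = -118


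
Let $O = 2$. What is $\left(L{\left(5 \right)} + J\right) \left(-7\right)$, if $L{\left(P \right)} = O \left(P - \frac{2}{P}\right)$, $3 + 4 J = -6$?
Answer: $- \frac{973}{20} \approx -48.65$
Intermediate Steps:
$J = - \frac{9}{4}$ ($J = - \frac{3}{4} + \frac{1}{4} \left(-6\right) = - \frac{3}{4} - \frac{3}{2} = - \frac{9}{4} \approx -2.25$)
$L{\left(P \right)} = - \frac{4}{P} + 2 P$ ($L{\left(P \right)} = 2 \left(P - \frac{2}{P}\right) = - \frac{4}{P} + 2 P$)
$\left(L{\left(5 \right)} + J\right) \left(-7\right) = \left(\left(- \frac{4}{5} + 2 \cdot 5\right) - \frac{9}{4}\right) \left(-7\right) = \left(\left(\left(-4\right) \frac{1}{5} + 10\right) - \frac{9}{4}\right) \left(-7\right) = \left(\left(- \frac{4}{5} + 10\right) - \frac{9}{4}\right) \left(-7\right) = \left(\frac{46}{5} - \frac{9}{4}\right) \left(-7\right) = \frac{139}{20} \left(-7\right) = - \frac{973}{20}$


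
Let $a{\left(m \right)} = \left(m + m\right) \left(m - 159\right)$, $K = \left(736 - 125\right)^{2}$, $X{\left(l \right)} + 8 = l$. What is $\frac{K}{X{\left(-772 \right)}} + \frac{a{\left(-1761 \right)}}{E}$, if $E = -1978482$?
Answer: $- \frac{9536966999}{19784820} \approx -482.03$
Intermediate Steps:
$X{\left(l \right)} = -8 + l$
$K = 373321$ ($K = 611^{2} = 373321$)
$a{\left(m \right)} = 2 m \left(-159 + m\right)$
$\frac{K}{X{\left(-772 \right)}} + \frac{a{\left(-1761 \right)}}{E} = \frac{373321}{-8 - 772} + \frac{2 \left(-1761\right) \left(-159 - 1761\right)}{-1978482} = \frac{373321}{-780} + 2 \left(-1761\right) \left(-1920\right) \left(- \frac{1}{1978482}\right) = 373321 \left(- \frac{1}{780}\right) + 6762240 \left(- \frac{1}{1978482}\right) = - \frac{28717}{60} - \frac{1127040}{329747} = - \frac{9536966999}{19784820}$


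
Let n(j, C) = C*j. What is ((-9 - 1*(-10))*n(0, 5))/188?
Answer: 0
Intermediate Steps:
((-9 - 1*(-10))*n(0, 5))/188 = ((-9 - 1*(-10))*(5*0))/188 = ((-9 + 10)*0)*(1/188) = (1*0)*(1/188) = 0*(1/188) = 0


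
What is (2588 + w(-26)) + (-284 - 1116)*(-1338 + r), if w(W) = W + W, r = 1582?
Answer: -339064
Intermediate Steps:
w(W) = 2*W
(2588 + w(-26)) + (-284 - 1116)*(-1338 + r) = (2588 + 2*(-26)) + (-284 - 1116)*(-1338 + 1582) = (2588 - 52) - 1400*244 = 2536 - 341600 = -339064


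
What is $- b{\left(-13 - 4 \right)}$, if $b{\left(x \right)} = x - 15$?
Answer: $32$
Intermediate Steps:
$b{\left(x \right)} = -15 + x$ ($b{\left(x \right)} = x - 15 = -15 + x$)
$- b{\left(-13 - 4 \right)} = - (-15 - 17) = \left(-1\right) \left(-32\right) = 32$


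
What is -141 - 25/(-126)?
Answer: -17741/126 ≈ -140.80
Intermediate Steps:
-141 - 25/(-126) = -141 - 25*(-1/126) = -141 + 25/126 = -17741/126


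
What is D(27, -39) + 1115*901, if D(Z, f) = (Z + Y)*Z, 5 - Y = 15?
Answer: 1005074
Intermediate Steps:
Y = -10 (Y = 5 - 1*15 = 5 - 15 = -10)
D(Z, f) = Z*(-10 + Z) (D(Z, f) = (Z - 10)*Z = (-10 + Z)*Z = Z*(-10 + Z))
D(27, -39) + 1115*901 = 27*(-10 + 27) + 1115*901 = 27*17 + 1004615 = 459 + 1004615 = 1005074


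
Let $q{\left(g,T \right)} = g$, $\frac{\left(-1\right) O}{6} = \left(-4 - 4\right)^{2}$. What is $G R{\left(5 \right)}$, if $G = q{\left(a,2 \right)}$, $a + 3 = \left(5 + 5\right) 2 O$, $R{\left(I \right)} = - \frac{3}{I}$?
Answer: $\frac{23049}{5} \approx 4609.8$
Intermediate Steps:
$O = -384$ ($O = - 6 \left(-4 - 4\right)^{2} = - 6 \left(-8\right)^{2} = \left(-6\right) 64 = -384$)
$a = -7683$ ($a = -3 + \left(5 + 5\right) 2 \left(-384\right) = -3 + 10 \cdot 2 \left(-384\right) = -3 + 20 \left(-384\right) = -3 - 7680 = -7683$)
$G = -7683$
$G R{\left(5 \right)} = - 7683 \left(- \frac{3}{5}\right) = - 7683 \left(\left(-3\right) \frac{1}{5}\right) = \left(-7683\right) \left(- \frac{3}{5}\right) = \frac{23049}{5}$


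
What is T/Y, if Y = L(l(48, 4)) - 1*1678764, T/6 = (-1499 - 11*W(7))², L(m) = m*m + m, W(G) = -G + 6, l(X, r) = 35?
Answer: -69192/8737 ≈ -7.9194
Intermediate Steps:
W(G) = 6 - G
L(m) = m + m² (L(m) = m² + m = m + m²)
T = 13284864 (T = 6*(-1499 - 11*(6 - 1*7))² = 6*(-1499 - 11*(6 - 7))² = 6*(-1499 - 11*(-1))² = 6*(-1499 + 11)² = 6*(-1488)² = 6*2214144 = 13284864)
Y = -1677504 (Y = 35*(1 + 35) - 1*1678764 = 35*36 - 1678764 = 1260 - 1678764 = -1677504)
T/Y = 13284864/(-1677504) = 13284864*(-1/1677504) = -69192/8737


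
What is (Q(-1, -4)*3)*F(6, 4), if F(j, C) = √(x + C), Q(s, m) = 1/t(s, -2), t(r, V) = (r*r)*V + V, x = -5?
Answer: -3*I/4 ≈ -0.75*I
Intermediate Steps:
t(r, V) = V + V*r² (t(r, V) = r²*V + V = V*r² + V = V + V*r²)
Q(s, m) = 1/(-2 - 2*s²) (Q(s, m) = 1/(-2*(1 + s²)) = 1/(-2 - 2*s²))
F(j, C) = √(-5 + C)
(Q(-1, -4)*3)*F(6, 4) = ((1/(2*(-1 - 1*(-1)²)))*3)*√(-5 + 4) = ((1/(2*(-1 - 1*1)))*3)*√(-1) = ((1/(2*(-1 - 1)))*3)*I = (((½)/(-2))*3)*I = (((½)*(-½))*3)*I = (-¼*3)*I = -3*I/4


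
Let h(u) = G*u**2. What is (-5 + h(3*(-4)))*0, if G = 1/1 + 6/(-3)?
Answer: 0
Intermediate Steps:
G = -1 (G = 1*1 + 6*(-1/3) = 1 - 2 = -1)
h(u) = -u**2
(-5 + h(3*(-4)))*0 = (-5 - (3*(-4))**2)*0 = (-5 - 1*(-12)**2)*0 = (-5 - 1*144)*0 = (-5 - 144)*0 = -149*0 = 0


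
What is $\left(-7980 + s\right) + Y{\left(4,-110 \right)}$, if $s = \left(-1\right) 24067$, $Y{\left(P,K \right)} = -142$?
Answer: $-32189$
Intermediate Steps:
$s = -24067$
$\left(-7980 + s\right) + Y{\left(4,-110 \right)} = \left(-7980 - 24067\right) - 142 = -32047 - 142 = -32189$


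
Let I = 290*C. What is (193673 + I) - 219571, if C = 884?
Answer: 230462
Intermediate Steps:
I = 256360 (I = 290*884 = 256360)
(193673 + I) - 219571 = (193673 + 256360) - 219571 = 450033 - 219571 = 230462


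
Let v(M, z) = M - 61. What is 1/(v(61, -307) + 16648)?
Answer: 1/16648 ≈ 6.0067e-5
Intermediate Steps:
v(M, z) = -61 + M
1/(v(61, -307) + 16648) = 1/((-61 + 61) + 16648) = 1/(0 + 16648) = 1/16648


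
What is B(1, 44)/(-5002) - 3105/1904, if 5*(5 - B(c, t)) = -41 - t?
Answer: -7786549/4761904 ≈ -1.6352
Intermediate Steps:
B(c, t) = 66/5 + t/5 (B(c, t) = 5 - (-41 - t)/5 = 5 + (41/5 + t/5) = 66/5 + t/5)
B(1, 44)/(-5002) - 3105/1904 = (66/5 + (⅕)*44)/(-5002) - 3105/1904 = (66/5 + 44/5)*(-1/5002) - 3105*1/1904 = 22*(-1/5002) - 3105/1904 = -11/2501 - 3105/1904 = -7786549/4761904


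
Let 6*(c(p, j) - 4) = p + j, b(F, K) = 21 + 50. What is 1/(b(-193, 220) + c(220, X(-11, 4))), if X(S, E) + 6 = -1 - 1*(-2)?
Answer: 6/665 ≈ 0.0090226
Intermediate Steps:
b(F, K) = 71
X(S, E) = -5 (X(S, E) = -6 + (-1 - 1*(-2)) = -6 + (-1 + 2) = -6 + 1 = -5)
c(p, j) = 4 + j/6 + p/6 (c(p, j) = 4 + (p + j)/6 = 4 + (j + p)/6 = 4 + (j/6 + p/6) = 4 + j/6 + p/6)
1/(b(-193, 220) + c(220, X(-11, 4))) = 1/(71 + (4 + (1/6)*(-5) + (1/6)*220)) = 1/(71 + (4 - 5/6 + 110/3)) = 1/(71 + 239/6) = 1/(665/6) = 6/665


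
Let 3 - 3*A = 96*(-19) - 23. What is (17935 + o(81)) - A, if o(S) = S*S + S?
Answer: 71881/3 ≈ 23960.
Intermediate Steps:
A = 1850/3 (A = 1 - (96*(-19) - 23)/3 = 1 - (-1824 - 23)/3 = 1 - ⅓*(-1847) = 1 + 1847/3 = 1850/3 ≈ 616.67)
o(S) = S + S² (o(S) = S² + S = S + S²)
(17935 + o(81)) - A = (17935 + 81*(1 + 81)) - 1*1850/3 = (17935 + 81*82) - 1850/3 = (17935 + 6642) - 1850/3 = 24577 - 1850/3 = 71881/3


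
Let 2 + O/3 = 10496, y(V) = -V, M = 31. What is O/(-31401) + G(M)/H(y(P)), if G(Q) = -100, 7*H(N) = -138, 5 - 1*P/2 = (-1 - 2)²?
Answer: 326596/80247 ≈ 4.0699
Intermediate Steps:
P = -8 (P = 10 - 2*(-1 - 2)² = 10 - 2*(-3)² = 10 - 2*9 = 10 - 18 = -8)
H(N) = -138/7 (H(N) = (⅐)*(-138) = -138/7)
O = 31482 (O = -6 + 3*10496 = -6 + 31488 = 31482)
O/(-31401) + G(M)/H(y(P)) = 31482/(-31401) - 100/(-138/7) = 31482*(-1/31401) - 100*(-7/138) = -1166/1163 + 350/69 = 326596/80247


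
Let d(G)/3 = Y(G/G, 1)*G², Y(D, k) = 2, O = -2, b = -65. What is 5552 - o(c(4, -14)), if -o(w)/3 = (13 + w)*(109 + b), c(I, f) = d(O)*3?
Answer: 16772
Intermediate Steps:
d(G) = 6*G² (d(G) = 3*(2*G²) = 6*G²)
c(I, f) = 72 (c(I, f) = (6*(-2)²)*3 = (6*4)*3 = 24*3 = 72)
o(w) = -1716 - 132*w (o(w) = -3*(13 + w)*(109 - 65) = -3*(13 + w)*44 = -3*(572 + 44*w) = -1716 - 132*w)
5552 - o(c(4, -14)) = 5552 - (-1716 - 132*72) = 5552 - (-1716 - 9504) = 5552 - 1*(-11220) = 5552 + 11220 = 16772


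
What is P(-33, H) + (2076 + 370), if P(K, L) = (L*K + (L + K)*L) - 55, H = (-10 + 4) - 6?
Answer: 3327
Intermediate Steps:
H = -12 (H = -6 - 6 = -12)
P(K, L) = -55 + K*L + L*(K + L) (P(K, L) = (K*L + (K + L)*L) - 55 = (K*L + L*(K + L)) - 55 = -55 + K*L + L*(K + L))
P(-33, H) + (2076 + 370) = (-55 + (-12)² + 2*(-33)*(-12)) + (2076 + 370) = (-55 + 144 + 792) + 2446 = 881 + 2446 = 3327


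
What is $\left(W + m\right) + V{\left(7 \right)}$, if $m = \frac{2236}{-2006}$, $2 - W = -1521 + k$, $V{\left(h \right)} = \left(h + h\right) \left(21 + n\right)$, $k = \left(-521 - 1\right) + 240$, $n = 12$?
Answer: $\frac{2272683}{1003} \approx 2265.9$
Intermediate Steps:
$k = -282$ ($k = -522 + 240 = -282$)
$V{\left(h \right)} = 66 h$ ($V{\left(h \right)} = \left(h + h\right) \left(21 + 12\right) = 2 h 33 = 66 h$)
$W = 1805$ ($W = 2 - \left(-1521 - 282\right) = 2 - -1803 = 2 + 1803 = 1805$)
$m = - \frac{1118}{1003}$ ($m = 2236 \left(- \frac{1}{2006}\right) = - \frac{1118}{1003} \approx -1.1147$)
$\left(W + m\right) + V{\left(7 \right)} = \left(1805 - \frac{1118}{1003}\right) + 66 \cdot 7 = \frac{1809297}{1003} + 462 = \frac{2272683}{1003}$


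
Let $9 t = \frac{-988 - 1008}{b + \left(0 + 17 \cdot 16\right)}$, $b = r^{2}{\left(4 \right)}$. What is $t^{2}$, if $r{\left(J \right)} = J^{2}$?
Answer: $\frac{249001}{1411344} \approx 0.17643$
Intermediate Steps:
$b = 256$ ($b = \left(4^{2}\right)^{2} = 16^{2} = 256$)
$t = - \frac{499}{1188}$ ($t = \frac{\left(-988 - 1008\right) \frac{1}{256 + \left(0 + 17 \cdot 16\right)}}{9} = \frac{\left(-1996\right) \frac{1}{256 + \left(0 + 272\right)}}{9} = \frac{\left(-1996\right) \frac{1}{256 + 272}}{9} = \frac{\left(-1996\right) \frac{1}{528}}{9} = \frac{1}{9} \left(- \frac{499}{132}\right) = - \frac{499}{1188} \approx -0.42003$)
$t^{2} = \left(- \frac{499}{1188}\right)^{2} = \frac{249001}{1411344}$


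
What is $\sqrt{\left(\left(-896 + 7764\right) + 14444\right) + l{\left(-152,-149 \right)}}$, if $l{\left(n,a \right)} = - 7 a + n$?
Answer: $3 \sqrt{2467} \approx 149.01$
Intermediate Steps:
$l{\left(n,a \right)} = n - 7 a$
$\sqrt{\left(\left(-896 + 7764\right) + 14444\right) + l{\left(-152,-149 \right)}} = \sqrt{\left(\left(-896 + 7764\right) + 14444\right) - -891} = \sqrt{\left(6868 + 14444\right) + \left(-152 + 1043\right)} = \sqrt{21312 + 891} = \sqrt{22203} = 3 \sqrt{2467}$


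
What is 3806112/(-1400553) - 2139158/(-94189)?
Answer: 879170090402/43972228839 ≈ 19.994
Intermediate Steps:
3806112/(-1400553) - 2139158/(-94189) = 3806112*(-1/1400553) - 2139158*(-1/94189) = -1268704/466851 + 2139158/94189 = 879170090402/43972228839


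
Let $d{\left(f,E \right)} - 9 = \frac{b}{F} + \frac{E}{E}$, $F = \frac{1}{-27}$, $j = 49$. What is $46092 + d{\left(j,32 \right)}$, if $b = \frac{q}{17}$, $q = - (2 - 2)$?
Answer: $46102$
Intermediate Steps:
$q = 0$ ($q = \left(-1\right) 0 = 0$)
$F = - \frac{1}{27} \approx -0.037037$
$b = 0$ ($b = \frac{1}{17} \cdot 0 = 0$)
$d{\left(f,E \right)} = 10$ ($d{\left(f,E \right)} = 9 + \left(\frac{0}{- \frac{1}{27}} + \frac{E}{E}\right) = 9 + \left(0 \left(-27\right) + 1\right) = 9 + \left(0 + 1\right) = 9 + 1 = 10$)
$46092 + d{\left(j,32 \right)} = 46092 + 10 = 46102$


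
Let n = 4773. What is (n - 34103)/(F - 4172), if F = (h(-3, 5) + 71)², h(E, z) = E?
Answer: -14665/226 ≈ -64.889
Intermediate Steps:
F = 4624 (F = (-3 + 71)² = 68² = 4624)
(n - 34103)/(F - 4172) = (4773 - 34103)/(4624 - 4172) = -29330/452 = -29330*1/452 = -14665/226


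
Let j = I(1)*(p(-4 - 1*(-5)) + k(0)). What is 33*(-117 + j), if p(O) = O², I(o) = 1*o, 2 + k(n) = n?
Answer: -3894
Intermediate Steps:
k(n) = -2 + n
I(o) = o
j = -1 (j = 1*((-4 - 1*(-5))² + (-2 + 0)) = 1*((-4 + 5)² - 2) = 1*(1² - 2) = 1*(1 - 2) = 1*(-1) = -1)
33*(-117 + j) = 33*(-117 - 1) = 33*(-118) = -3894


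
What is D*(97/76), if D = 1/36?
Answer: 97/2736 ≈ 0.035453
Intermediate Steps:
D = 1/36 ≈ 0.027778
D*(97/76) = (97/76)/36 = (97*(1/76))/36 = (1/36)*(97/76) = 97/2736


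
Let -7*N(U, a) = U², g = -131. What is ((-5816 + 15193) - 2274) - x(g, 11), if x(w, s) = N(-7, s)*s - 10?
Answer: 7190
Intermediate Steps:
N(U, a) = -U²/7
x(w, s) = -10 - 7*s (x(w, s) = (-⅐*(-7)²)*s - 10 = (-⅐*49)*s - 10 = -7*s - 10 = -10 - 7*s)
((-5816 + 15193) - 2274) - x(g, 11) = ((-5816 + 15193) - 2274) - (-10 - 7*11) = (9377 - 2274) - (-10 - 77) = 7103 - 1*(-87) = 7103 + 87 = 7190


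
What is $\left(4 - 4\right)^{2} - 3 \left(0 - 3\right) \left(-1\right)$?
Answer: $-9$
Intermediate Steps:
$\left(4 - 4\right)^{2} - 3 \left(0 - 3\right) \left(-1\right) = 0^{2} - 3 \left(\left(-3\right) \left(-1\right)\right) = 0 - 9 = -9$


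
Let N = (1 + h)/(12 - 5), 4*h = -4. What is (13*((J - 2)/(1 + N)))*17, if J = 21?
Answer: 4199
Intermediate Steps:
h = -1 (h = (1/4)*(-4) = -1)
N = 0 (N = (1 - 1)/(12 - 5) = 0/7 = 0*(1/7) = 0)
(13*((J - 2)/(1 + N)))*17 = (13*((21 - 2)/(1 + 0)))*17 = (13*(19/1))*17 = (13*(19*1))*17 = (13*19)*17 = 247*17 = 4199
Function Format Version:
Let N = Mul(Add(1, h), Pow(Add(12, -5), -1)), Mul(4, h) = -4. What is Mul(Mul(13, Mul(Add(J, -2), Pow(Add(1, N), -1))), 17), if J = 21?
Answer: 4199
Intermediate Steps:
h = -1 (h = Mul(Rational(1, 4), -4) = -1)
N = 0 (N = Mul(Add(1, -1), Pow(Add(12, -5), -1)) = Mul(0, Pow(7, -1)) = Mul(0, Rational(1, 7)) = 0)
Mul(Mul(13, Mul(Add(J, -2), Pow(Add(1, N), -1))), 17) = Mul(Mul(13, Mul(Add(21, -2), Pow(Add(1, 0), -1))), 17) = Mul(Mul(13, Mul(19, Pow(1, -1))), 17) = Mul(Mul(13, Mul(19, 1)), 17) = Mul(Mul(13, 19), 17) = Mul(247, 17) = 4199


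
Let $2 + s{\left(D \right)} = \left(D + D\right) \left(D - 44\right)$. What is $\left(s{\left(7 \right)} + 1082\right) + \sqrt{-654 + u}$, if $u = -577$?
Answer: $562 + i \sqrt{1231} \approx 562.0 + 35.086 i$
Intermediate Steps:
$s{\left(D \right)} = -2 + 2 D \left(-44 + D\right)$ ($s{\left(D \right)} = -2 + \left(D + D\right) \left(D - 44\right) = -2 + 2 D \left(-44 + D\right)$)
$\left(s{\left(7 \right)} + 1082\right) + \sqrt{-654 + u} = \left(\left(-2 - 616 + 2 \cdot 7^{2}\right) + 1082\right) + \sqrt{-654 - 577} = \left(\left(-2 - 616 + 2 \cdot 49\right) + 1082\right) + \sqrt{-1231} = \left(\left(-2 - 616 + 98\right) + 1082\right) + i \sqrt{1231} = \left(-520 + 1082\right) + i \sqrt{1231} = 562 + i \sqrt{1231}$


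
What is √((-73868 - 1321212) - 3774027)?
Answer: I*√5169107 ≈ 2273.6*I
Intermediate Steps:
√((-73868 - 1321212) - 3774027) = √(-1395080 - 3774027) = √(-5169107) = I*√5169107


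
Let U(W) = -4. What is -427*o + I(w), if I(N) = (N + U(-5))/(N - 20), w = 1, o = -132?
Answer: 1070919/19 ≈ 56364.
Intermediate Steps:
I(N) = (-4 + N)/(-20 + N) (I(N) = (N - 4)/(N - 20) = (-4 + N)/(-20 + N))
-427*o + I(w) = -427*(-132) + (-4 + 1)/(-20 + 1) = 56364 - 3/(-19) = 56364 - 1/19*(-3) = 56364 + 3/19 = 1070919/19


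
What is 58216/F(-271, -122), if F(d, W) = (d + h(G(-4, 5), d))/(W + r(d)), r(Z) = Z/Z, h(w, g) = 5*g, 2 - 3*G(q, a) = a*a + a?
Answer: 3522068/813 ≈ 4332.2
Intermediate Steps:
G(q, a) = ⅔ - a/3 - a²/3 (G(q, a) = ⅔ - (a*a + a)/3 = ⅔ - (a² + a)/3 = ⅔ - (a + a²)/3 = ⅔ + (-a/3 - a²/3) = ⅔ - a/3 - a²/3)
r(Z) = 1
F(d, W) = 6*d/(1 + W) (F(d, W) = (d + 5*d)/(W + 1) = (6*d)/(1 + W) = 6*d/(1 + W))
58216/F(-271, -122) = 58216/((6*(-271)/(1 - 122))) = 58216/((6*(-271)/(-121))) = 58216/((6*(-271)*(-1/121))) = 58216/(1626/121) = 58216*(121/1626) = 3522068/813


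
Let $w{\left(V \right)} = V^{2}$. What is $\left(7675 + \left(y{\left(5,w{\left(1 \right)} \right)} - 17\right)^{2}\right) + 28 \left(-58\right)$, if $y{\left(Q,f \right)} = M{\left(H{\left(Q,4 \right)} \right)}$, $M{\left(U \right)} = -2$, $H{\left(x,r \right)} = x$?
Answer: $6412$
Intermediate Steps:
$y{\left(Q,f \right)} = -2$
$\left(7675 + \left(y{\left(5,w{\left(1 \right)} \right)} - 17\right)^{2}\right) + 28 \left(-58\right) = \left(7675 + \left(-2 - 17\right)^{2}\right) + 28 \left(-58\right) = \left(7675 + \left(-19\right)^{2}\right) - 1624 = \left(7675 + 361\right) - 1624 = 8036 - 1624 = 6412$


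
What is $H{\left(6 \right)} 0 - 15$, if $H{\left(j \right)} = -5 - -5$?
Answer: $-15$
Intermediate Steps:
$H{\left(j \right)} = 0$ ($H{\left(j \right)} = -5 + 5 = 0$)
$H{\left(6 \right)} 0 - 15 = 0 \cdot 0 - 15 = 0 - 15 = -15$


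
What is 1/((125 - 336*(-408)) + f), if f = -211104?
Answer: -1/73891 ≈ -1.3533e-5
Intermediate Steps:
1/((125 - 336*(-408)) + f) = 1/((125 - 336*(-408)) - 211104) = 1/((125 + 137088) - 211104) = 1/(137213 - 211104) = 1/(-73891) = -1/73891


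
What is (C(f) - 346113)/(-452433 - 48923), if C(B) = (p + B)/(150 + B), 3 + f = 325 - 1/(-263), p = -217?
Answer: 42965401865/62236829772 ≈ 0.69035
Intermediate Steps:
f = 84687/263 (f = -3 + (325 - 1/(-263)) = -3 + (325 - 1*(-1/263)) = -3 + (325 + 1/263) = -3 + 85476/263 = 84687/263 ≈ 322.00)
C(B) = (-217 + B)/(150 + B)
(C(f) - 346113)/(-452433 - 48923) = ((-217 + 84687/263)/(150 + 84687/263) - 346113)/(-452433 - 48923) = ((27616/263)/(124137/263) - 346113)/(-501356) = ((263/124137)*(27616/263) - 346113)*(-1/501356) = (27616/124137 - 346113)*(-1/501356) = -42965401865/124137*(-1/501356) = 42965401865/62236829772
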